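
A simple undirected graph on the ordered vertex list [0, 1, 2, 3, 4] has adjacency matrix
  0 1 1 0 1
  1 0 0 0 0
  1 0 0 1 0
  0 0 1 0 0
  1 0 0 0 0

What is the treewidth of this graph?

1

A width-1 tree decomposition is:
Bags: B1 = {0, 2}  B2 = {0, 4}  B3 = {0, 1}  B4 = {2, 3}
Tree: B1–B2, B1–B3, B1–B4
The largest bag has 2 vertices, giving width 1; this decomposition certifies tw(G) ≤ 1. G has an edge, so its treewidth is at least 1. Therefore the treewidth is 1.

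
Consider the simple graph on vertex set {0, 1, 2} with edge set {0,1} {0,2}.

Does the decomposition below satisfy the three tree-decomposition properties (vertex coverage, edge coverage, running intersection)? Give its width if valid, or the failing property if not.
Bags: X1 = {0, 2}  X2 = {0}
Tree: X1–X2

A tree decomposition must satisfy three properties: every vertex lies in some bag; for every edge, both endpoints lie together in some bag; and for every vertex, the bags containing it form a connected subtree. Here vertex 1 appears in no bag, so the decomposition is invalid.

No — vertex 1 appears in no bag.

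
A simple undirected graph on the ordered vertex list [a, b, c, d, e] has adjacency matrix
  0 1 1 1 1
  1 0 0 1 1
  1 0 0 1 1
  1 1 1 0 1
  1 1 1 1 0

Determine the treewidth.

3

A width-3 tree decomposition is:
Bags: B1 = {a, c, d, e}  B2 = {a, b, d, e}
Tree: B1–B2
Each bag holds 4 vertices, so the decomposition has width 3, which upper-bounds the treewidth. Conversely, {a, c, d, e} is a clique of size 4, and the vertices of any clique must share a bag in every tree decomposition; so some bag has ≥ 4 vertices and tw(G) ≥ 3. Hence tw(G) = 3 exactly.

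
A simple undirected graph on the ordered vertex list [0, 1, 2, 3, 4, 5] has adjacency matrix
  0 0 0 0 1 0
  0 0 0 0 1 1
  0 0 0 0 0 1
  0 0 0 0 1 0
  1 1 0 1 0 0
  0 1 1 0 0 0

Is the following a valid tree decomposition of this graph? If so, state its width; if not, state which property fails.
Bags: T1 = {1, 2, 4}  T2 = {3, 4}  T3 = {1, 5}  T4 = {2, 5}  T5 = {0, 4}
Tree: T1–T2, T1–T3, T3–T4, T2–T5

A tree decomposition must satisfy three properties: every vertex lies in some bag; for every edge, both endpoints lie together in some bag; and for every vertex, the bags containing it form a connected subtree. Here bags containing vertex 2 are not connected in the tree, so the decomposition is invalid.

No — bags containing vertex 2 are not connected in the tree.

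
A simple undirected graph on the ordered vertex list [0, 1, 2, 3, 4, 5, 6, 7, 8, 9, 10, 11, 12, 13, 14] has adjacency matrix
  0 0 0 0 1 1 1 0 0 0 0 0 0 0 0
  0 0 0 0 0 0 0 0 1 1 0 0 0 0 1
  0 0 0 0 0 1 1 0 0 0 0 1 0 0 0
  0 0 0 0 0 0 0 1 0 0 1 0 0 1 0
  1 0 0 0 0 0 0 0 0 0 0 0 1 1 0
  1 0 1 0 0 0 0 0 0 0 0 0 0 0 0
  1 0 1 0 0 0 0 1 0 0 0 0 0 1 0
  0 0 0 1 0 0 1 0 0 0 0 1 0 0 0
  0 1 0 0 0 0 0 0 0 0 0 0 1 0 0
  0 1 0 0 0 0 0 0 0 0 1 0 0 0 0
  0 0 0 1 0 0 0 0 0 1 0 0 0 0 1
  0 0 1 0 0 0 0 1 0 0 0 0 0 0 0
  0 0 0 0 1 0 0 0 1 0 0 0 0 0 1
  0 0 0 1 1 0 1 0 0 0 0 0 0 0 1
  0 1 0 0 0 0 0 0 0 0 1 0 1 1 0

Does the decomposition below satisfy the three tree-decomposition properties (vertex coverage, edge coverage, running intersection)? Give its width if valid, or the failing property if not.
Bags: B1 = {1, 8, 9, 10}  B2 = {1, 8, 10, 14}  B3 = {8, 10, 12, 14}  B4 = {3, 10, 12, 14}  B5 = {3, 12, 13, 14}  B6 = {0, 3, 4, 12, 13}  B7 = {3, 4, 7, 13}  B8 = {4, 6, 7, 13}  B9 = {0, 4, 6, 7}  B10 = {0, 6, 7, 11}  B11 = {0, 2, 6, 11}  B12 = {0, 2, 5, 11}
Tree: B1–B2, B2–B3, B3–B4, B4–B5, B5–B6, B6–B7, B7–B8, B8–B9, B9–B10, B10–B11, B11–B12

No — bags containing vertex 0 are not connected in the tree.

A tree decomposition must satisfy three properties: every vertex lies in some bag; for every edge, both endpoints lie together in some bag; and for every vertex, the bags containing it form a connected subtree. Here bags containing vertex 0 are not connected in the tree, so the decomposition is invalid.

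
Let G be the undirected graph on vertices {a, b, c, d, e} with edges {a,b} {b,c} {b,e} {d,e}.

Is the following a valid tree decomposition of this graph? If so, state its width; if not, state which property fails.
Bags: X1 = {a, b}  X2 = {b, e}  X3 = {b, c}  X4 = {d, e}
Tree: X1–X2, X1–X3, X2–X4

Every vertex of G appears in some bag (union = {a, b, c, d, e}); every edge is covered by a bag; and for each vertex v the set of bags containing v is connected in the bag tree. The decomposition is therefore valid. The largest bag has 2 vertices, so the width is 1.

Yes; width 1.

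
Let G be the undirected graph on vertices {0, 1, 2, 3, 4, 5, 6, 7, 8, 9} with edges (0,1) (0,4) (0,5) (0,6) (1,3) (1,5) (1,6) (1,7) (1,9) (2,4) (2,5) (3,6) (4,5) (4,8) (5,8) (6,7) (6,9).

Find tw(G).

2

A width-2 tree decomposition is:
Bags: B1 = {0, 4, 5}  B2 = {0, 1, 5}  B3 = {4, 5, 8}  B4 = {0, 1, 6}  B5 = {1, 3, 6}  B6 = {1, 6, 9}  B7 = {1, 6, 7}  B8 = {2, 4, 5}
Tree: B1–B2, B1–B3, B2–B4, B4–B5, B4–B6, B6–B7, B3–B8
Every bag has size at most 3, so the width is 3 − 1 = 2 and tw(G) ≤ 2. On the other hand G contains the 3-clique {4, 5, 8}. A clique must lie in a single bag of any decomposition, so no decomposition can have width below 2. Combining the bounds, tw(G) = 2.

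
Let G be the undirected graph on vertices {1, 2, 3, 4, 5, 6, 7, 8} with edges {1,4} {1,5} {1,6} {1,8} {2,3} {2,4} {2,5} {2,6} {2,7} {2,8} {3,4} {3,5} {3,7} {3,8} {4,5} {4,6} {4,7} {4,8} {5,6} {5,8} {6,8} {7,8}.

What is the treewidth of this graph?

A width-4 tree decomposition is:
Bags: B1 = {2, 4, 5, 6, 8}  B2 = {1, 4, 5, 6, 8}  B3 = {2, 3, 4, 5, 8}  B4 = {2, 3, 4, 7, 8}
Tree: B1–B2, B1–B3, B3–B4
Every bag has size at most 5, so the width is 5 − 1 = 4 and tw(G) ≤ 4. Conversely, {1, 4, 5, 6, 8} is a clique of size 5, and the vertices of any clique must share a bag in every tree decomposition; so some bag has ≥ 5 vertices and tw(G) ≥ 4. Combining the bounds, tw(G) = 4.

4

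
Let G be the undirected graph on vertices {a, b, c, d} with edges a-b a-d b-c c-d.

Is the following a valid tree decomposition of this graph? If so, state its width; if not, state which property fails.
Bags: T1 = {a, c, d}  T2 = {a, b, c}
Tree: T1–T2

Every vertex of G appears in some bag (union = {a, b, c, d}); every edge is covered by a bag; and for each vertex v the set of bags containing v is connected in the bag tree. The decomposition is therefore valid. The largest bag has 3 vertices, so the width is 2.

Yes; width 2.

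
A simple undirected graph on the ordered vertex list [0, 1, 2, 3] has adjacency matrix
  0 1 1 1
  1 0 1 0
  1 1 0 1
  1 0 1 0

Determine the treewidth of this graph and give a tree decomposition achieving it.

The largest bag has 3 vertices, giving width 2; this decomposition certifies tw(G) ≤ 2. On the other hand G contains the 3-clique {0, 1, 2}. A clique must lie in a single bag of any decomposition, so no decomposition can have width below 2. Hence tw(G) = 2 exactly.

Treewidth 2.
One such decomposition:
Bags: B1 = {0, 1, 2}  B2 = {0, 2, 3}
Tree: B1–B2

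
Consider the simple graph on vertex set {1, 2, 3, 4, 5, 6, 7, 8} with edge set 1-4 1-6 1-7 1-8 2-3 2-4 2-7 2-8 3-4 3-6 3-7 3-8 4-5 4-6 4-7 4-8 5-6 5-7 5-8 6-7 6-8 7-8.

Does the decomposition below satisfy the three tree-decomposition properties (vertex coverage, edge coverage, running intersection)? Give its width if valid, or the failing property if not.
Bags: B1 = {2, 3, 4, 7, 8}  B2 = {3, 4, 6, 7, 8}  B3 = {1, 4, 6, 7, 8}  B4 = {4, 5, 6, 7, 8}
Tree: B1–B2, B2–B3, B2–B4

Yes; width 4.

Checking the three conditions: (i) the bags cover all of {1, 2, 3, 4, 5, 6, 7, 8}; (ii) for each edge, some bag contains both endpoints; (iii) the bags containing any fixed vertex form a subtree. All hold, so the decomposition is valid with width 5 − 1 = 4.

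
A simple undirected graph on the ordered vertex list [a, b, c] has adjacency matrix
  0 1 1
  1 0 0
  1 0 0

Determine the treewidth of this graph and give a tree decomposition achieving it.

The largest bag has 2 vertices, giving width 1; this decomposition certifies tw(G) ≤ 1. Any graph with an edge has treewidth ≥ 1, and G has the edge c–a. Hence tw(G) = 1 exactly.

Treewidth 1.
One optimal decomposition is:
Bags: B1 = {a, c}  B2 = {a, b}
Tree: B1–B2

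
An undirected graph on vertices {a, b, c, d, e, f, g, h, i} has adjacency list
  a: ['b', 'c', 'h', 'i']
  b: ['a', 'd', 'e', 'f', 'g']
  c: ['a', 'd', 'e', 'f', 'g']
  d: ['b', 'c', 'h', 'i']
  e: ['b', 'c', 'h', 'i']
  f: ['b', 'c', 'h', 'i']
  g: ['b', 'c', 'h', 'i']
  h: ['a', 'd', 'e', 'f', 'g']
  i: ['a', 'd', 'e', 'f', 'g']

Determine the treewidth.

4

A width-4 tree decomposition is:
Bags: B1 = {b, c, f, h, i}  B2 = {b, c, d, h, i}  B3 = {a, b, c, h, i}  B4 = {b, c, e, h, i}  B5 = {b, c, g, h, i}
Tree: B1–B2, B2–B3, B3–B4, B4–B5
Each bag holds 5 vertices, so the decomposition has width 4, which upper-bounds the treewidth. For the lower bound: the 5 vertex sets {c,f}, {b,d}, {a,h}, {i}, {e} are disjoint, each induces a connected subgraph, and every pair is joined by at least one edge of G. Contracting each set to a single vertex therefore yields K_{5} as a minor, and since treewidth is minor-monotone, tw(G) ≥ tw(K_{5}) = 4. The upper and lower bounds meet at 4, so that is the treewidth.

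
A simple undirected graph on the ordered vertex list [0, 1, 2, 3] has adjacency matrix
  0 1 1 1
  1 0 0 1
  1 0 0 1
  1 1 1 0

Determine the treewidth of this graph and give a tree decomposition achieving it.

Treewidth 2.
One such decomposition:
Bags: B1 = {0, 1, 3}  B2 = {0, 2, 3}
Tree: B1–B2

The largest bag has 3 vertices, giving width 2; this decomposition certifies tw(G) ≤ 2. Conversely, {0, 1, 3} is a clique of size 3, and the vertices of any clique must share a bag in every tree decomposition; so some bag has ≥ 3 vertices and tw(G) ≥ 2. The upper and lower bounds meet at 2, so that is the treewidth.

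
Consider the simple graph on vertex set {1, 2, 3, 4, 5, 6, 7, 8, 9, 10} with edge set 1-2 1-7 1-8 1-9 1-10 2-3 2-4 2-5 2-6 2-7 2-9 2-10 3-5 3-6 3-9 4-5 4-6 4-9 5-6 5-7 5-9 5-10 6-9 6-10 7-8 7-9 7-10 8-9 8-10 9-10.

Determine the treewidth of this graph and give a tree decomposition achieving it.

Treewidth 4.
Bags: B1 = {1, 2, 7, 9, 10}  B2 = {1, 7, 8, 9, 10}  B3 = {2, 5, 7, 9, 10}  B4 = {2, 5, 6, 9, 10}  B5 = {2, 3, 5, 6, 9}  B6 = {2, 4, 5, 6, 9}
Tree: B1–B2, B1–B3, B3–B4, B4–B5, B4–B6

Each bag holds 5 vertices, so the decomposition has width 4, which upper-bounds the treewidth. On the other hand G contains the 5-clique {1, 7, 8, 9, 10}. A clique must lie in a single bag of any decomposition, so no decomposition can have width below 4. The upper and lower bounds meet at 4, so that is the treewidth.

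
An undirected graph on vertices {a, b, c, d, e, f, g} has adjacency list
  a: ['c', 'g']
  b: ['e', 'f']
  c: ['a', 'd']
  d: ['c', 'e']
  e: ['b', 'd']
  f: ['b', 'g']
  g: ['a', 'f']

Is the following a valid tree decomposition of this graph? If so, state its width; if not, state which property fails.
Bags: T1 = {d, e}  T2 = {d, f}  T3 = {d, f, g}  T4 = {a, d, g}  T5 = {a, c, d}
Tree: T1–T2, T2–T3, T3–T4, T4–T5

No — vertex b appears in no bag.

A tree decomposition must satisfy three properties: every vertex lies in some bag; for every edge, both endpoints lie together in some bag; and for every vertex, the bags containing it form a connected subtree. Here vertex b appears in no bag, so the decomposition is invalid.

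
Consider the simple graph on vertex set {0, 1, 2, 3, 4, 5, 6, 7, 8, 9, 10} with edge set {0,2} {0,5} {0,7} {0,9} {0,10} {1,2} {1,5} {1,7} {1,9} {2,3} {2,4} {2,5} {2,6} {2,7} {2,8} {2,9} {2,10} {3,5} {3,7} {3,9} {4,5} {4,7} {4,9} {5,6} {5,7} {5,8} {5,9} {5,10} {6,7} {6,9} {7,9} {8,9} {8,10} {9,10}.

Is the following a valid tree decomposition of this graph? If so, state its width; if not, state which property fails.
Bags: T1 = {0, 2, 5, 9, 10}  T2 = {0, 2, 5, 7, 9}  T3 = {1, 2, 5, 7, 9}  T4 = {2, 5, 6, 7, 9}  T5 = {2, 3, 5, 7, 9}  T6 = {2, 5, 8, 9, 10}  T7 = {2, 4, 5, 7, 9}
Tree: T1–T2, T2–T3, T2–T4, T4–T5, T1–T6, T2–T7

Yes; width 4.

Every vertex of G appears in some bag (union = {0, 1, 2, 3, 4, 5, 6, 7, 8, 9, 10}); every edge is covered by a bag; and for each vertex v the set of bags containing v is connected in the bag tree. The decomposition is therefore valid. The largest bag has 5 vertices, so the width is 4.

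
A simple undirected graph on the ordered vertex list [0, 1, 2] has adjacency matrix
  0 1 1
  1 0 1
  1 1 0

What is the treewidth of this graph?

A width-2 tree decomposition is:
Bags: B1 = {0, 1, 2}
Tree: (single bag)
A single bag containing all 3 vertices is trivially a valid decomposition of width 2. On the other hand G contains the 3-clique {0, 1, 2}. A clique must lie in a single bag of any decomposition, so no decomposition can have width below 2. The upper and lower bounds meet at 2, so that is the treewidth.

2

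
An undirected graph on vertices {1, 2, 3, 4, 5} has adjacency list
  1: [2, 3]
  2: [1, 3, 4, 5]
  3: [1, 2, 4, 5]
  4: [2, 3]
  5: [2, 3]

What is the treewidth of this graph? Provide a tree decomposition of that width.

Each bag holds 3 vertices, so the decomposition has width 2, which upper-bounds the treewidth. Conversely, {1, 2, 3} is a clique of size 3, and the vertices of any clique must share a bag in every tree decomposition; so some bag has ≥ 3 vertices and tw(G) ≥ 2. Hence tw(G) = 2 exactly.

Treewidth 2.
One optimal decomposition is:
Bags: B1 = {2, 3, 4}  B2 = {1, 2, 3}  B3 = {2, 3, 5}
Tree: B1–B2, B1–B3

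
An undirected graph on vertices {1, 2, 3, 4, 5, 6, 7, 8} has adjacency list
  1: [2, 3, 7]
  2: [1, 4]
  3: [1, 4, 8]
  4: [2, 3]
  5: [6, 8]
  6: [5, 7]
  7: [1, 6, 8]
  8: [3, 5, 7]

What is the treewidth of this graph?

A width-2 tree decomposition is:
Bags: B1 = {2, 3, 4}  B2 = {1, 2, 3}  B3 = {1, 3, 8}  B4 = {1, 7, 8}  B5 = {5, 7, 8}  B6 = {5, 6, 7}
Tree: B1–B2, B2–B3, B3–B4, B4–B5, B5–B6
The largest bag has 3 vertices, giving width 2; this decomposition certifies tw(G) ≤ 2. For the lower bound, G contains the cycle 4–2–1–3–4, so G is not a forest; only forests have treewidth ≤ 1, hence tw(G) ≥ 2. Combining the bounds, tw(G) = 2.

2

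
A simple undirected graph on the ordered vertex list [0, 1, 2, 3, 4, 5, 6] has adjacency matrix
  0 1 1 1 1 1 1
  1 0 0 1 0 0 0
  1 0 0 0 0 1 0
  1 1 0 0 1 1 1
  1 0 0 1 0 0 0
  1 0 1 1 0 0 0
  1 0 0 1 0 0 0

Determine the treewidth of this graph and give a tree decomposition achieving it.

Treewidth 2.
One such decomposition:
Bags: B1 = {0, 2, 5}  B2 = {0, 3, 5}  B3 = {0, 1, 3}  B4 = {0, 3, 4}  B5 = {0, 3, 6}
Tree: B1–B2, B2–B3, B2–B4, B2–B5

Each bag holds 3 vertices, so the decomposition has width 2, which upper-bounds the treewidth. On the other hand G contains the 3-clique {0, 2, 5}. A clique must lie in a single bag of any decomposition, so no decomposition can have width below 2. The upper and lower bounds meet at 2, so that is the treewidth.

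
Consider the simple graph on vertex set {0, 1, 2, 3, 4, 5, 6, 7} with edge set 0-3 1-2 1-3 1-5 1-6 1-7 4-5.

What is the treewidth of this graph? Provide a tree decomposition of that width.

Each bag holds 2 vertices, so the decomposition has width 1, which upper-bounds the treewidth. G has an edge, so its treewidth is at least 1. The upper and lower bounds meet at 1, so that is the treewidth.

Treewidth 1.
One optimal decomposition is:
Bags: B1 = {1, 7}  B2 = {1, 3}  B3 = {0, 3}  B4 = {1, 5}  B5 = {1, 2}  B6 = {4, 5}  B7 = {1, 6}
Tree: B1–B2, B2–B3, B1–B4, B1–B5, B4–B6, B1–B7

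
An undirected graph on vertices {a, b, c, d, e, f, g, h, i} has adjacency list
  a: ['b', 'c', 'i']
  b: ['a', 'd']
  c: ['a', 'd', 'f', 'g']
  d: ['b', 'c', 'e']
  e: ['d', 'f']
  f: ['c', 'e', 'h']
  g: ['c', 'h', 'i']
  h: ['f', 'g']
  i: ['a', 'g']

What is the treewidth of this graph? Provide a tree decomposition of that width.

Treewidth 3.
One such decomposition:
Bags: B1 = {a, g, h, i}  B2 = {a, c, g, h}  B3 = {a, c, f, h}  B4 = {a, b, c, f}  B5 = {b, c, d, f}  B6 = {b, d, e, f}
Tree: B1–B2, B2–B3, B3–B4, B4–B5, B5–B6

The largest bag has 4 vertices, giving width 3; this decomposition certifies tw(G) ≤ 3. For the lower bound: the 4 vertex sets {g,h,i}, {a}, {c}, {b,d,e,f} are disjoint, each induces a connected subgraph, and every pair is joined by at least one edge of G. Contracting each set to a single vertex therefore yields K_{4} as a minor, and since treewidth is minor-monotone, tw(G) ≥ tw(K_{4}) = 3. Therefore the treewidth is 3.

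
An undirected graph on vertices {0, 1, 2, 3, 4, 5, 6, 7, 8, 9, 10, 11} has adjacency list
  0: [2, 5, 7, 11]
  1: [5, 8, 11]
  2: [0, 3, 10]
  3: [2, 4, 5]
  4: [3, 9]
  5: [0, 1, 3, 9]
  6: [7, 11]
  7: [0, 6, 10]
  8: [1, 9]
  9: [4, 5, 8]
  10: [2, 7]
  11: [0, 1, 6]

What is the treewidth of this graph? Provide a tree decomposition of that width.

Treewidth 3.
One optimal decomposition is:
Bags: B1 = {3, 4, 8, 9}  B2 = {3, 5, 8, 9}  B3 = {1, 3, 5, 8}  B4 = {1, 2, 3, 5}  B5 = {0, 1, 2, 5}  B6 = {0, 1, 2, 11}  B7 = {0, 2, 10, 11}  B8 = {0, 7, 10, 11}  B9 = {6, 7, 10, 11}
Tree: B1–B2, B2–B3, B3–B4, B4–B5, B5–B6, B6–B7, B7–B8, B8–B9

Every bag has size at most 4, so the width is 4 − 1 = 3 and tw(G) ≤ 3. For the lower bound: the 4 vertex sets {4,8,9}, {3}, {5}, {0,1,2,11} are disjoint, each induces a connected subgraph, and every pair is joined by at least one edge of G. Contracting each set to a single vertex therefore yields K_{4} as a minor, and since treewidth is minor-monotone, tw(G) ≥ tw(K_{4}) = 3. The upper and lower bounds meet at 3, so that is the treewidth.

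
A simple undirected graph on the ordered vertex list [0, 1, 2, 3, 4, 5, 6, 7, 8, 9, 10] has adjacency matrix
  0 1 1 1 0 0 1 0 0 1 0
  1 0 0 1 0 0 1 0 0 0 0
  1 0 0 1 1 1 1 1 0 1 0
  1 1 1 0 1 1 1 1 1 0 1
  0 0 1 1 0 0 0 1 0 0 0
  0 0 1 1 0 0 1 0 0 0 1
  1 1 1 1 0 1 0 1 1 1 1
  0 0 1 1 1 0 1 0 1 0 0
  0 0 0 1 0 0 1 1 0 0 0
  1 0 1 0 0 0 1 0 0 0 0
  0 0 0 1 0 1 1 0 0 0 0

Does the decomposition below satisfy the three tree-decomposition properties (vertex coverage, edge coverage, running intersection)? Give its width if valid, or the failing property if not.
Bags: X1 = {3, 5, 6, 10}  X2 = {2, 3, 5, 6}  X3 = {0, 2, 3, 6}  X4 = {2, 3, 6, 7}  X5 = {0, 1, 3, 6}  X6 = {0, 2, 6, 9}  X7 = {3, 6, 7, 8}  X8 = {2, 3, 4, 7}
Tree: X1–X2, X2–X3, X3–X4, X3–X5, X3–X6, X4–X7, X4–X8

Yes; width 3.

Vertex coverage: the bags together contain {0, 1, 2, 3, 4, 5, 6, 7, 8, 9, 10}, the full vertex set. Edge coverage: each edge of G has both endpoints in at least one bag. Running intersection: for every vertex, the bags containing it form a connected subtree. All three properties hold, so this is a valid tree decomposition of width max|bag| − 1 = 3, and hence tw(G) ≤ 3.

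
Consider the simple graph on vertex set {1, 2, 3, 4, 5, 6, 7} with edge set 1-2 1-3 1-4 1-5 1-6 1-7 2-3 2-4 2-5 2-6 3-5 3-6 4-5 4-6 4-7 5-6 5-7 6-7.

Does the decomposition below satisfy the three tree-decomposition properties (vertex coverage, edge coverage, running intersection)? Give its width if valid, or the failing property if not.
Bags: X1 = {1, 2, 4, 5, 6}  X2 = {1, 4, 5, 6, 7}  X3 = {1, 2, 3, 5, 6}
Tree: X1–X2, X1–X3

Yes; width 4.

Checking the three conditions: (i) the bags cover all of {1, 2, 3, 4, 5, 6, 7}; (ii) for each edge, some bag contains both endpoints; (iii) the bags containing any fixed vertex form a subtree. All hold, so the decomposition is valid with width 5 − 1 = 4.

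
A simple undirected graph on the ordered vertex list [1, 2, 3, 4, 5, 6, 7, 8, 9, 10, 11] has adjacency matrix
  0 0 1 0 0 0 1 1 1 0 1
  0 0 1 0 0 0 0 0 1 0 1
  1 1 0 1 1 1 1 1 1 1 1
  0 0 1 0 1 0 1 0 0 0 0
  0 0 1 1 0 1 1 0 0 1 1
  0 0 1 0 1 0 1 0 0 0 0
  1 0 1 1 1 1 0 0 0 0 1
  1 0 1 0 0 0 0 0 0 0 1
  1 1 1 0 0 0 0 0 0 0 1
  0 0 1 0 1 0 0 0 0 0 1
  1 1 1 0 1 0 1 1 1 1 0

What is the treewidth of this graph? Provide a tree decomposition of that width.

The largest bag has 4 vertices, giving width 3; this decomposition certifies tw(G) ≤ 3. For the lower bound, the 4 vertices {1, 3, 8, 11} are pairwise adjacent, and any tree decomposition puts a clique entirely inside one bag — forcing width ≥ 3. Hence tw(G) = 3 exactly.

Treewidth 3.
Bags: B1 = {1, 3, 7, 11}  B2 = {3, 5, 7, 11}  B3 = {1, 3, 8, 11}  B4 = {3, 5, 6, 7}  B5 = {1, 3, 9, 11}  B6 = {3, 5, 10, 11}  B7 = {2, 3, 9, 11}  B8 = {3, 4, 5, 7}
Tree: B1–B2, B1–B3, B2–B4, B1–B5, B2–B6, B5–B7, B4–B8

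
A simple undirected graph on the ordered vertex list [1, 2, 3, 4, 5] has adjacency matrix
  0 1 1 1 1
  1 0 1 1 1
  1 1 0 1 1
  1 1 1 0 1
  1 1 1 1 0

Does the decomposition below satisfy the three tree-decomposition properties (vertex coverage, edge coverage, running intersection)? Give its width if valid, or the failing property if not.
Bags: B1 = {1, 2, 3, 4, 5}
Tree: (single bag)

Checking the three conditions: (i) the bags cover all of {1, 2, 3, 4, 5}; (ii) for each edge, some bag contains both endpoints; (iii) the bags containing any fixed vertex form a subtree. All hold, so the decomposition is valid with width 5 − 1 = 4.

Yes; width 4.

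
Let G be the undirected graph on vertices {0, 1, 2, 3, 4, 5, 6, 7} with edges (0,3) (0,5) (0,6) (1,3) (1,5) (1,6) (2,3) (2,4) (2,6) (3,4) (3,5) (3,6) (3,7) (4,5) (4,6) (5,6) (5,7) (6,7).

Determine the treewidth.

3

A width-3 tree decomposition is:
Bags: B1 = {3, 4, 5, 6}  B2 = {2, 3, 4, 6}  B3 = {1, 3, 5, 6}  B4 = {3, 5, 6, 7}  B5 = {0, 3, 5, 6}
Tree: B1–B2, B1–B3, B3–B4, B1–B5
Every bag has size at most 4, so the width is 4 − 1 = 3 and tw(G) ≤ 3. Conversely, {2, 3, 4, 6} is a clique of size 4, and the vertices of any clique must share a bag in every tree decomposition; so some bag has ≥ 4 vertices and tw(G) ≥ 3. Combining the bounds, tw(G) = 3.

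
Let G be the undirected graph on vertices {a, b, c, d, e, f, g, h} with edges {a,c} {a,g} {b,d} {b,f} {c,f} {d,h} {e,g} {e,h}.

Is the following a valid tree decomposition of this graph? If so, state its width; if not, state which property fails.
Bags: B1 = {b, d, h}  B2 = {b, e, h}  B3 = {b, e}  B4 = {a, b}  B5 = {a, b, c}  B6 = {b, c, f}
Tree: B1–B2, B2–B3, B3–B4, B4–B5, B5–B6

A tree decomposition must satisfy three properties: every vertex lies in some bag; for every edge, both endpoints lie together in some bag; and for every vertex, the bags containing it form a connected subtree. Here vertex g appears in no bag, so the decomposition is invalid.

No — vertex g appears in no bag.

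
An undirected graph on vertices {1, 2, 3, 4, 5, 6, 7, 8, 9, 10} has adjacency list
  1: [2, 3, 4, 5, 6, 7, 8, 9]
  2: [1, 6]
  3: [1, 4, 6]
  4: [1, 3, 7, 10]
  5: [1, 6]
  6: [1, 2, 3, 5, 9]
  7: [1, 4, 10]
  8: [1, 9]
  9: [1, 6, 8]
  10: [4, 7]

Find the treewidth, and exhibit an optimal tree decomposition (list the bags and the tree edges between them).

Treewidth 2.
Bags: B1 = {1, 6, 9}  B2 = {1, 3, 6}  B3 = {1, 3, 4}  B4 = {1, 8, 9}  B5 = {1, 4, 7}  B6 = {4, 7, 10}  B7 = {1, 5, 6}  B8 = {1, 2, 6}
Tree: B1–B2, B2–B3, B1–B4, B3–B5, B5–B6, B1–B7, B7–B8

The largest bag has 3 vertices, giving width 2; this decomposition certifies tw(G) ≤ 2. For the lower bound, the 3 vertices {1, 8, 9} are pairwise adjacent, and any tree decomposition puts a clique entirely inside one bag — forcing width ≥ 2. Therefore the treewidth is 2.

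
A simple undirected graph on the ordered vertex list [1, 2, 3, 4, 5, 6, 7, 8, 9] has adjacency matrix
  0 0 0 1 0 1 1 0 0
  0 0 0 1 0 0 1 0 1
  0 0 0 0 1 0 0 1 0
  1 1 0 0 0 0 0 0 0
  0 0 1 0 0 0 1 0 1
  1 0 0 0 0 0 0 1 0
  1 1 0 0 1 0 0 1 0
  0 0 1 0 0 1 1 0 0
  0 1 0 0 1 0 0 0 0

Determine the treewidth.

A width-3 tree decomposition is:
Bags: B1 = {3, 5, 8, 9}  B2 = {5, 7, 8, 9}  B3 = {2, 7, 8, 9}  B4 = {2, 6, 7, 8}  B5 = {1, 2, 6, 7}  B6 = {1, 2, 4, 6}
Tree: B1–B2, B2–B3, B3–B4, B4–B5, B5–B6
Every bag has size at most 4, so the width is 4 − 1 = 3 and tw(G) ≤ 3. For the lower bound: the 4 vertex sets {3,5,9}, {8}, {7}, {1,2,4,6} are disjoint, each induces a connected subgraph, and every pair is joined by at least one edge of G. Contracting each set to a single vertex therefore yields K_{4} as a minor, and since treewidth is minor-monotone, tw(G) ≥ tw(K_{4}) = 3. Hence tw(G) = 3 exactly.

3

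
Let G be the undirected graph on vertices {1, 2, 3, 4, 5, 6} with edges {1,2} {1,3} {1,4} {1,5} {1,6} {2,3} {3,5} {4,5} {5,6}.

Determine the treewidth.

A width-2 tree decomposition is:
Bags: B1 = {1, 5, 6}  B2 = {1, 4, 5}  B3 = {1, 3, 5}  B4 = {1, 2, 3}
Tree: B1–B2, B2–B3, B3–B4
Every bag has size at most 3, so the width is 3 − 1 = 2 and tw(G) ≤ 2. On the other hand G contains the 3-clique {1, 2, 3}. A clique must lie in a single bag of any decomposition, so no decomposition can have width below 2. Hence tw(G) = 2 exactly.

2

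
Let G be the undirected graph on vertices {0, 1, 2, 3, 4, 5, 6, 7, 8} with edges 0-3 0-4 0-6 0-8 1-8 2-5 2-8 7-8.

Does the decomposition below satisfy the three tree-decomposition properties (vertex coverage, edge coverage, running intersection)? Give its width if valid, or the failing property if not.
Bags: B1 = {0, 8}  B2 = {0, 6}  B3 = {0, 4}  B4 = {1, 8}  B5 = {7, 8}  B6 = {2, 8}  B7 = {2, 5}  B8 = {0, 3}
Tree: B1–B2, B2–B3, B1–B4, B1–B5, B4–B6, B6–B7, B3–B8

Vertex coverage: the bags together contain {0, 1, 2, 3, 4, 5, 6, 7, 8}, the full vertex set. Edge coverage: each edge of G has both endpoints in at least one bag. Running intersection: for every vertex, the bags containing it form a connected subtree. All three properties hold, so this is a valid tree decomposition of width max|bag| − 1 = 1, and hence tw(G) ≤ 1.

Yes; width 1.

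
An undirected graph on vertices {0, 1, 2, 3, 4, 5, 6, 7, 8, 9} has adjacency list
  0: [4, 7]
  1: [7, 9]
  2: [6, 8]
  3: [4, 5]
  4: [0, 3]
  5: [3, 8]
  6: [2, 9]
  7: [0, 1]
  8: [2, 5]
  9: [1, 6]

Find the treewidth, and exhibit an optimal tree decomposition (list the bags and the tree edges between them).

Every bag has size at most 3, so the width is 3 − 1 = 2 and tw(G) ≤ 2. Since 2–6–9–1–7–0–4–3–5–8–2 is a cycle in G, G is not acyclic. Forests are exactly the graphs of treewidth ≤ 1, so tw(G) ≥ 2. Therefore the treewidth is 2.

Treewidth 2.
One optimal decomposition is:
Bags: B1 = {2, 6, 9}  B2 = {1, 2, 9}  B3 = {1, 2, 7}  B4 = {0, 2, 7}  B5 = {0, 2, 4}  B6 = {2, 3, 4}  B7 = {2, 3, 5}  B8 = {2, 5, 8}
Tree: B1–B2, B2–B3, B3–B4, B4–B5, B5–B6, B6–B7, B7–B8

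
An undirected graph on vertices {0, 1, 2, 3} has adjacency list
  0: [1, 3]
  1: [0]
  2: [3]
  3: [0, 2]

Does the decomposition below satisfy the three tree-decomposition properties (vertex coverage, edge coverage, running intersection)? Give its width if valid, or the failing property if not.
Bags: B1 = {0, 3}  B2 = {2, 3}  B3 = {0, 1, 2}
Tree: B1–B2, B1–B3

No — bags containing vertex 2 are not connected in the tree.

A tree decomposition must satisfy three properties: every vertex lies in some bag; for every edge, both endpoints lie together in some bag; and for every vertex, the bags containing it form a connected subtree. Here bags containing vertex 2 are not connected in the tree, so the decomposition is invalid.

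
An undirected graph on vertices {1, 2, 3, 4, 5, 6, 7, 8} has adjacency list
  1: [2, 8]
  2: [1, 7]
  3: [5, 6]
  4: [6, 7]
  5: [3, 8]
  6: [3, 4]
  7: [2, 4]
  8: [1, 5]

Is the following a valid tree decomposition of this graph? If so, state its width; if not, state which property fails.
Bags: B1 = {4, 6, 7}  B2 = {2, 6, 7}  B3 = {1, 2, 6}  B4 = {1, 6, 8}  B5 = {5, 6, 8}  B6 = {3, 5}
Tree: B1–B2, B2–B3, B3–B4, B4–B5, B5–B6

A tree decomposition must satisfy three properties: every vertex lies in some bag; for every edge, both endpoints lie together in some bag; and for every vertex, the bags containing it form a connected subtree. Here edge (6,3) lies in no bag, so the decomposition is invalid.

No — edge (6,3) lies in no bag.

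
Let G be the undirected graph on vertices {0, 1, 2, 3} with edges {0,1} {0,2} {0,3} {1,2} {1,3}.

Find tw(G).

2

A width-2 tree decomposition is:
Bags: B1 = {0, 1, 3}  B2 = {0, 1, 2}
Tree: B1–B2
Every bag has size at most 3, so the width is 3 − 1 = 2 and tw(G) ≤ 2. Conversely, {0, 1, 2} is a clique of size 3, and the vertices of any clique must share a bag in every tree decomposition; so some bag has ≥ 3 vertices and tw(G) ≥ 2. Therefore the treewidth is 2.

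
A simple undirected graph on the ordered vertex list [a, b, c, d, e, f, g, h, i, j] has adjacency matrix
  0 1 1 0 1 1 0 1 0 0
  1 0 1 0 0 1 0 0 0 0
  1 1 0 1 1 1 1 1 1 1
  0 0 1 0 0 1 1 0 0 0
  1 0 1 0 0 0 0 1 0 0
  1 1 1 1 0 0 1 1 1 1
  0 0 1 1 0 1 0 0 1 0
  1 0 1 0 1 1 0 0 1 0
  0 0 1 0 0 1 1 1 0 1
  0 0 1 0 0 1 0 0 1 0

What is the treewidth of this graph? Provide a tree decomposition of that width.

Treewidth 3.
Bags: B1 = {a, c, f, h}  B2 = {c, f, h, i}  B3 = {c, f, g, i}  B4 = {c, d, f, g}  B5 = {a, c, e, h}  B6 = {c, f, i, j}  B7 = {a, b, c, f}
Tree: B1–B2, B2–B3, B3–B4, B1–B5, B3–B6, B1–B7

Each bag holds 4 vertices, so the decomposition has width 3, which upper-bounds the treewidth. Conversely, {a, c, e, h} is a clique of size 4, and the vertices of any clique must share a bag in every tree decomposition; so some bag has ≥ 4 vertices and tw(G) ≥ 3. Therefore the treewidth is 3.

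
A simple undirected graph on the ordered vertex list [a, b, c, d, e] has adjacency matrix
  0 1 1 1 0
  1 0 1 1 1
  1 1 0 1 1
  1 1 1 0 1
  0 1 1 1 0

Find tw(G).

3

A width-3 tree decomposition is:
Bags: B1 = {b, c, d, e}  B2 = {a, b, c, d}
Tree: B1–B2
Each bag holds 4 vertices, so the decomposition has width 3, which upper-bounds the treewidth. For the lower bound, the 4 vertices {b, c, d, e} are pairwise adjacent, and any tree decomposition puts a clique entirely inside one bag — forcing width ≥ 3. Hence tw(G) = 3 exactly.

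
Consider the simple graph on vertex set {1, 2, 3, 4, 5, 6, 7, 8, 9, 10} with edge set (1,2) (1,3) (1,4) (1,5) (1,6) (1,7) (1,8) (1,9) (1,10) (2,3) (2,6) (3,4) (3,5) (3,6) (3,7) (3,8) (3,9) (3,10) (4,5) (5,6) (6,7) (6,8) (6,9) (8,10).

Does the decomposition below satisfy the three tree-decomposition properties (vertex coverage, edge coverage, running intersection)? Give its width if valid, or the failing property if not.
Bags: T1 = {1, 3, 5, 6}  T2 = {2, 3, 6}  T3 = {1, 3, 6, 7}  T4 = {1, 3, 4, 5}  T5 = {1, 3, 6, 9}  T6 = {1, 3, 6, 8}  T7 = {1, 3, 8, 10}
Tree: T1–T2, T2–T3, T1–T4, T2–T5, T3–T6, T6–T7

No — edge (1,2) lies in no bag.

A tree decomposition must satisfy three properties: every vertex lies in some bag; for every edge, both endpoints lie together in some bag; and for every vertex, the bags containing it form a connected subtree. Here edge (1,2) lies in no bag, so the decomposition is invalid.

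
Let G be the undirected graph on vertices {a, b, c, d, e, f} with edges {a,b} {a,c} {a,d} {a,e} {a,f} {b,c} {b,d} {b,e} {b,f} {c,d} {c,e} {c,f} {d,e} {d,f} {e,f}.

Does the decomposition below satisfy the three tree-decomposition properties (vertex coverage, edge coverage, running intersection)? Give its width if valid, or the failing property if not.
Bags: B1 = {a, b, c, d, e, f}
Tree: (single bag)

Yes; width 5.

Checking the three conditions: (i) the bags cover all of {a, b, c, d, e, f}; (ii) for each edge, some bag contains both endpoints; (iii) the bags containing any fixed vertex form a subtree. All hold, so the decomposition is valid with width 6 − 1 = 5.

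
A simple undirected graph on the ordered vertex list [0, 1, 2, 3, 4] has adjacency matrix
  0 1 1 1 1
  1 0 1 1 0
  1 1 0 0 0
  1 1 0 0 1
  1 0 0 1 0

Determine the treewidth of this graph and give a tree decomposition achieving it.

Treewidth 2.
One optimal decomposition is:
Bags: B1 = {0, 1, 3}  B2 = {0, 3, 4}  B3 = {0, 1, 2}
Tree: B1–B2, B1–B3

The largest bag has 3 vertices, giving width 2; this decomposition certifies tw(G) ≤ 2. Conversely, {0, 1, 2} is a clique of size 3, and the vertices of any clique must share a bag in every tree decomposition; so some bag has ≥ 3 vertices and tw(G) ≥ 2. Therefore the treewidth is 2.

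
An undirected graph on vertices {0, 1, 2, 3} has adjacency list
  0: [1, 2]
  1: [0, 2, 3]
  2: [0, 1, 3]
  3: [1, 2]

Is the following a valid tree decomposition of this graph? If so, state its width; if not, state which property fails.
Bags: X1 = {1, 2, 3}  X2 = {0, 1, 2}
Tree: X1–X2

Yes; width 2.

Checking the three conditions: (i) the bags cover all of {0, 1, 2, 3}; (ii) for each edge, some bag contains both endpoints; (iii) the bags containing any fixed vertex form a subtree. All hold, so the decomposition is valid with width 3 − 1 = 2.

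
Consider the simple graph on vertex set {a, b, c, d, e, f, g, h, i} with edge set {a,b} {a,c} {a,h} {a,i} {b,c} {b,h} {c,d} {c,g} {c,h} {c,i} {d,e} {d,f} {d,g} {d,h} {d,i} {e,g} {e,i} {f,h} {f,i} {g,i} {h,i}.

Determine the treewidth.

A width-3 tree decomposition is:
Bags: B1 = {a, c, h, i}  B2 = {c, d, h, i}  B3 = {a, b, c, h}  B4 = {c, d, g, i}  B5 = {d, e, g, i}  B6 = {d, f, h, i}
Tree: B1–B2, B1–B3, B2–B4, B4–B5, B2–B6
The largest bag has 4 vertices, giving width 3; this decomposition certifies tw(G) ≤ 3. Conversely, {a, b, c, h} is a clique of size 4, and the vertices of any clique must share a bag in every tree decomposition; so some bag has ≥ 4 vertices and tw(G) ≥ 3. Combining the bounds, tw(G) = 3.

3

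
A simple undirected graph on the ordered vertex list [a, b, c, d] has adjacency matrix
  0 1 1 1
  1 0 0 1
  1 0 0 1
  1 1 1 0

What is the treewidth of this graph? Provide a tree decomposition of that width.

Each bag holds 3 vertices, so the decomposition has width 2, which upper-bounds the treewidth. For the lower bound, the 3 vertices {a, c, d} are pairwise adjacent, and any tree decomposition puts a clique entirely inside one bag — forcing width ≥ 2. Hence tw(G) = 2 exactly.

Treewidth 2.
One optimal decomposition is:
Bags: B1 = {a, c, d}  B2 = {a, b, d}
Tree: B1–B2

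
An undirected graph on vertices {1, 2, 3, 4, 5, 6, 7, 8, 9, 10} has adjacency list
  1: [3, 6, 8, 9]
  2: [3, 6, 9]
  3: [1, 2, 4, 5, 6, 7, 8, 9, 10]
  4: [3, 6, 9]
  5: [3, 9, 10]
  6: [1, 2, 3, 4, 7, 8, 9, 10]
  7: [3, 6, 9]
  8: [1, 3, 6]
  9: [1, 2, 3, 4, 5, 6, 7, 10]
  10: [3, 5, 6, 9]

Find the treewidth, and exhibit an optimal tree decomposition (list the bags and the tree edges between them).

Every bag has size at most 4, so the width is 4 − 1 = 3 and tw(G) ≤ 3. For the lower bound, the 4 vertices {3, 5, 9, 10} are pairwise adjacent, and any tree decomposition puts a clique entirely inside one bag — forcing width ≥ 3. The upper and lower bounds meet at 3, so that is the treewidth.

Treewidth 3.
Bags: B1 = {3, 6, 9, 10}  B2 = {3, 6, 7, 9}  B3 = {3, 5, 9, 10}  B4 = {1, 3, 6, 9}  B5 = {1, 3, 6, 8}  B6 = {3, 4, 6, 9}  B7 = {2, 3, 6, 9}
Tree: B1–B2, B1–B3, B1–B4, B4–B5, B2–B6, B4–B7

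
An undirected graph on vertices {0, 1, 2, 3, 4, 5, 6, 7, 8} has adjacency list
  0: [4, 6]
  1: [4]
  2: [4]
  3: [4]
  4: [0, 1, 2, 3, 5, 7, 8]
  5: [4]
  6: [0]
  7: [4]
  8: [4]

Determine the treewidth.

1

A width-1 tree decomposition is:
Bags: B1 = {2, 4}  B2 = {0, 4}  B3 = {1, 4}  B4 = {4, 5}  B5 = {0, 6}  B6 = {4, 7}  B7 = {4, 8}  B8 = {3, 4}
Tree: B1–B2, B2–B3, B3–B4, B2–B5, B3–B6, B6–B7, B6–B8
The largest bag has 2 vertices, giving width 1; this decomposition certifies tw(G) ≤ 1. Any graph with an edge has treewidth ≥ 1, and G has the edge 2–4. Combining the bounds, tw(G) = 1.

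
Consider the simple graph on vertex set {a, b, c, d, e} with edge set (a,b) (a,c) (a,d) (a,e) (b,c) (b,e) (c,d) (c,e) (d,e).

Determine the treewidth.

3

A width-3 tree decomposition is:
Bags: B1 = {a, b, c, e}  B2 = {a, c, d, e}
Tree: B1–B2
The largest bag has 4 vertices, giving width 3; this decomposition certifies tw(G) ≤ 3. On the other hand G contains the 4-clique {a, c, d, e}. A clique must lie in a single bag of any decomposition, so no decomposition can have width below 3. Therefore the treewidth is 3.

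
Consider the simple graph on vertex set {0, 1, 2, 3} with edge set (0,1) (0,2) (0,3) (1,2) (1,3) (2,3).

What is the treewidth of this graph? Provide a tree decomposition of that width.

With just one bag of size 4, the width is 4 − 1 = 3, so tw(G) ≤ 3. For the lower bound, the 4 vertices {0, 1, 2, 3} are pairwise adjacent, and any tree decomposition puts a clique entirely inside one bag — forcing width ≥ 3. The upper and lower bounds meet at 3, so that is the treewidth.

Treewidth 3.
Bags: B1 = {0, 1, 2, 3}
Tree: (single bag)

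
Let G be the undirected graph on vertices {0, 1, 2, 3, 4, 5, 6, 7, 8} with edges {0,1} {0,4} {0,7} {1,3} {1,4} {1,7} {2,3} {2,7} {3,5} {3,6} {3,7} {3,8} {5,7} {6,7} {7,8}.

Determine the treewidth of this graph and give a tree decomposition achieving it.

Every bag has size at most 3, so the width is 3 − 1 = 2 and tw(G) ≤ 2. For the lower bound, the 3 vertices {0, 1, 4} are pairwise adjacent, and any tree decomposition puts a clique entirely inside one bag — forcing width ≥ 2. Combining the bounds, tw(G) = 2.

Treewidth 2.
One optimal decomposition is:
Bags: B1 = {3, 6, 7}  B2 = {1, 3, 7}  B3 = {3, 5, 7}  B4 = {2, 3, 7}  B5 = {3, 7, 8}  B6 = {0, 1, 7}  B7 = {0, 1, 4}
Tree: B1–B2, B2–B3, B3–B4, B3–B5, B2–B6, B6–B7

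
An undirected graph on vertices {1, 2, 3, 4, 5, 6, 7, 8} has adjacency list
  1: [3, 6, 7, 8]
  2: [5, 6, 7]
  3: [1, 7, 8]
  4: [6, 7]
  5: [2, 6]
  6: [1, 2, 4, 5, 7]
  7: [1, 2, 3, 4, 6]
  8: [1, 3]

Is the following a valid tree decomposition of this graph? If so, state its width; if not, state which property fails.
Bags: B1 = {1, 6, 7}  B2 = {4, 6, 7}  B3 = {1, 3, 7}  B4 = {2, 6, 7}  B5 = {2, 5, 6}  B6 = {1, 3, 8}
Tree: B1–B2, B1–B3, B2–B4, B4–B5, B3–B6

Yes; width 2.

Vertex coverage: the bags together contain {1, 2, 3, 4, 5, 6, 7, 8}, the full vertex set. Edge coverage: each edge of G has both endpoints in at least one bag. Running intersection: for every vertex, the bags containing it form a connected subtree. All three properties hold, so this is a valid tree decomposition of width max|bag| − 1 = 2, and hence tw(G) ≤ 2.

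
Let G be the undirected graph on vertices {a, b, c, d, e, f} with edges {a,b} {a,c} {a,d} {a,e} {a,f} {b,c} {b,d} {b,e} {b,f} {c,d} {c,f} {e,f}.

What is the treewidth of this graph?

3

A width-3 tree decomposition is:
Bags: B1 = {a, b, c, f}  B2 = {a, b, e, f}  B3 = {a, b, c, d}
Tree: B1–B2, B1–B3
Each bag holds 4 vertices, so the decomposition has width 3, which upper-bounds the treewidth. Conversely, {a, b, e, f} is a clique of size 4, and the vertices of any clique must share a bag in every tree decomposition; so some bag has ≥ 4 vertices and tw(G) ≥ 3. Hence tw(G) = 3 exactly.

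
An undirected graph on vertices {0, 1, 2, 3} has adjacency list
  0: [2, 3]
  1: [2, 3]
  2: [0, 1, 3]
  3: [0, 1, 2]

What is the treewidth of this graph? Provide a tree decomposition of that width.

Every bag has size at most 3, so the width is 3 − 1 = 2 and tw(G) ≤ 2. For the lower bound, the 3 vertices {0, 2, 3} are pairwise adjacent, and any tree decomposition puts a clique entirely inside one bag — forcing width ≥ 2. Hence tw(G) = 2 exactly.

Treewidth 2.
One such decomposition:
Bags: B1 = {1, 2, 3}  B2 = {0, 2, 3}
Tree: B1–B2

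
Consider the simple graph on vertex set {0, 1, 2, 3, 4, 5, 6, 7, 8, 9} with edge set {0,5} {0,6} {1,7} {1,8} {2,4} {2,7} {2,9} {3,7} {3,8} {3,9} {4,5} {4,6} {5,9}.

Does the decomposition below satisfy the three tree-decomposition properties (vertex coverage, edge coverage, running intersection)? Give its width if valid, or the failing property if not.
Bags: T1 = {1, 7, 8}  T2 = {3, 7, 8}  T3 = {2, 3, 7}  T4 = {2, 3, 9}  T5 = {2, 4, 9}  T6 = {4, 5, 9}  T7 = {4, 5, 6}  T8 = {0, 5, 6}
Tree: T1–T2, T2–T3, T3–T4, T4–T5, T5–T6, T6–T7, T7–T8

Yes; width 2.

Checking the three conditions: (i) the bags cover all of {0, 1, 2, 3, 4, 5, 6, 7, 8, 9}; (ii) for each edge, some bag contains both endpoints; (iii) the bags containing any fixed vertex form a subtree. All hold, so the decomposition is valid with width 3 − 1 = 2.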